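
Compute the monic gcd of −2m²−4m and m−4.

1

Euclidean algorithm in ℚ[m]:
  −2m²−4m = (−2m−12)(m−4) + (−48)
  m−4 = (−(1/48)m+1/12)(−48) + (0)
The last nonzero remainder is the constant −48, so the polynomials are coprime and gcd = 1.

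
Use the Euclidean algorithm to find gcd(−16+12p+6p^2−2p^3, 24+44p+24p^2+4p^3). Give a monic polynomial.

2+p

Repeated division with remainder:
  −2p^3+6p^2+12p−16 = (−1/2)(4p^3+24p^2+44p+24) + (18p^2+34p−4)
  4p^3+24p^2+44p+24 = ((2/9)p+74/81)(18p^2+34p−4) + ((1120/81)p+2240/81)
  18p^2+34p−4 = ((729/560)p−81/560)((1120/81)p+2240/81) + (0)
Last nonzero remainder: (1120/81)p+2240/81. Dividing through by 1120/81 gives the monic gcd p+2.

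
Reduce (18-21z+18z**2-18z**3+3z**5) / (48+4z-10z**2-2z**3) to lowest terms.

By polynomial division,
  3z**5-18z**3+18z**2-21z+18 = (-(3/2)z**2+(15/2)z-63/2)(-2z**3-10z**2+4z+48) + (-255z**2-255z+1530)
  -2z**3-10z**2+4z+48 = ((2/255)z+8/255)(-255z**2-255z+1530) + (0)
Last nonzero remainder: -255z**2-255z+1530. Dividing through by -255 gives the monic gcd z**2+z-6.
Cancel z**2+z-6 from numerator and denominator to get the reduced form.

(3-3z+3z**2-3z**3)/(8+2z)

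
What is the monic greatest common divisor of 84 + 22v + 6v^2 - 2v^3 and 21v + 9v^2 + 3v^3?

7 + 3v + v^2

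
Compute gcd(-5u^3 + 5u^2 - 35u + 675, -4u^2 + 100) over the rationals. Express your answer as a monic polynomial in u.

Euclidean algorithm in ℚ[u]:
  -5u^3 + 5u^2 - 35u + 675 = ((5/4)u - 5/4)(-4u^2 + 100) + (-160u + 800)
  -4u^2 + 100 = ((1/40)u + 1/8)(-160u + 800) + (0)
Last nonzero remainder: -160u + 800. Dividing through by -160 gives the monic gcd u - 5.

u - 5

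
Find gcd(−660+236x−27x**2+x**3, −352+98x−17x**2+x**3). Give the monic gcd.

Euclidean algorithm in ℚ[x]:
  x**3−27x**2+236x−660 = (x**3−17x**2+98x−352) + (−10x**2+138x−308)
  x**3−17x**2+98x−352 = (−(1/10)x+8/25)(−10x**2+138x−308) + ((576/25)x−6336/25)
  −10x**2+138x−308 = (−(125/288)x+175/144)((576/25)x−6336/25) + (0)
Last nonzero remainder: (576/25)x−6336/25. Dividing through by 576/25 gives the monic gcd x−11.

−11+x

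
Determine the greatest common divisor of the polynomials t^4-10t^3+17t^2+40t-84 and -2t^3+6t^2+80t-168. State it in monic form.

t^2-9t+14

Apply the Euclidean algorithm:
  t^4-10t^3+17t^2+40t-84 = (-(1/2)t+7/2)(-2t^3+6t^2+80t-168) + (36t^2-324t+504)
  -2t^3+6t^2+80t-168 = (-(1/18)t-1/3)(36t^2-324t+504) + (0)
Last nonzero remainder: 36t^2-324t+504. Dividing through by 36 gives the monic gcd t^2-9t+14.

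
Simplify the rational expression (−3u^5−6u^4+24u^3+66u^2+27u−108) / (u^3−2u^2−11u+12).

(−3u^3+15u+36)/(u−4)

Euclidean algorithm in ℚ[u]:
  −3u^5−6u^4+24u^3+66u^2+27u−108 = (−3u^2−12u−33)(u^3−2u^2−11u+12) + (−96u^2−192u+288)
  u^3−2u^2−11u+12 = (−(1/96)u+1/24)(−96u^2−192u+288) + (0)
Last nonzero remainder: −96u^2−192u+288. Dividing through by −96 gives the monic gcd u^2+2u−3.
Cancel u^2+2u−3 from numerator and denominator to get the reduced form.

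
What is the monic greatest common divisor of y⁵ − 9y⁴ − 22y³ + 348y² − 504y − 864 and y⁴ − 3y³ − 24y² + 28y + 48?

Apply the Euclidean algorithm:
  y⁵ − 9y⁴ − 22y³ + 348y² − 504y − 864 = (y − 6)(y⁴ − 3y³ − 24y² + 28y + 48) + (−16y³ + 176y² − 384y − 576)
  y⁴ − 3y³ − 24y² + 28y + 48 = (−(1/16)y − 1/2)(−16y³ + 176y² − 384y − 576) + (40y² − 200y − 240)
  −16y³ + 176y² − 384y − 576 = (−(2/5)y + 12/5)(40y² − 200y − 240) + (0)
Last nonzero remainder: 40y² − 200y − 240. Dividing through by 40 gives the monic gcd y² − 5y − 6.

y² − 5y − 6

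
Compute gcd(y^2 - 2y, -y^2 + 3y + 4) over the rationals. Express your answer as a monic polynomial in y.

Euclidean algorithm in ℚ[y]:
  y^2 - 2y = (-1)(-y^2 + 3y + 4) + (y + 4)
  -y^2 + 3y + 4 = (-y + 7)(y + 4) + (-24)
  y + 4 = (-(1/24)y - 1/6)(-24) + (0)
The last nonzero remainder is the constant -24, so the polynomials are coprime and gcd = 1.

1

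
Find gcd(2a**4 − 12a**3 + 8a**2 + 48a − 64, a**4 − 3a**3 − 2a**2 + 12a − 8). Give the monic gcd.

By polynomial division,
  2a**4 − 12a**3 + 8a**2 + 48a − 64 = (2)(a**4 − 3a**3 − 2a**2 + 12a − 8) + (−6a**3 + 12a**2 + 24a − 48)
  a**4 − 3a**3 − 2a**2 + 12a − 8 = (−(1/6)a + 1/6)(−6a**3 + 12a**2 + 24a − 48) + (0)
Last nonzero remainder: −6a**3 + 12a**2 + 24a − 48. Dividing through by −6 gives the monic gcd a**3 − 2a**2 − 4a + 8.

a**3 − 2a**2 − 4a + 8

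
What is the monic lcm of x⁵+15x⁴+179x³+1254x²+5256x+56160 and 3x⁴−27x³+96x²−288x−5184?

Apply the Euclidean algorithm:
  x⁵+15x⁴+179x³+1254x²+5256x+56160 = ((1/3)x+8)(3x⁴−27x³+96x²−288x−5184) + (363x³+582x²+9288x+97632)
  3x⁴−27x³+96x²−288x−5184 = ((1/121)x−1283/14641)(363x³+582x²+9288x+97632) + ((1028394/14641)x²−(4113576/14641)x+49362912/14641)
  363x³+582x²+9288x+97632 = ((1771561/342798)x+1654433/57133)((1028394/14641)x²−(4113576/14641)x+49362912/14641) + (0)
Last nonzero remainder: (1028394/14641)x²−(4113576/14641)x+49362912/14641. Dividing through by 1028394/14641 gives the monic gcd x²−4x+48.
Then lcm(f, g) = f·g / gcd(f, g); expanding and making the result monic gives the answer.

x⁷+10x⁶+68x⁵−181x⁴−7458x³−15264x²−470016x−2021760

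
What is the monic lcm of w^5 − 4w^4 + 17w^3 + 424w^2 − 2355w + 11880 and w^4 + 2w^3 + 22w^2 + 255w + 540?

By polynomial division,
  w^5 − 4w^4 + 17w^3 + 424w^2 − 2355w + 11880 = (w − 6)(w^4 + 2w^3 + 22w^2 + 255w + 540) + (7w^3 + 301w^2 − 1365w + 15120)
  w^4 + 2w^3 + 22w^2 + 255w + 540 = ((1/7)w − 41/7)(7w^3 + 301w^2 − 1365w + 15120) + (1980w^2 − 9900w + 89100)
  7w^3 + 301w^2 − 1365w + 15120 = ((7/1980)w + 28/165)(1980w^2 − 9900w + 89100) + (0)
Last nonzero remainder: 1980w^2 − 9900w + 89100. Dividing through by 1980 gives the monic gcd w^2 − 5w + 45.
Then lcm(f, g) = f·g / gcd(f, g); expanding and making the result monic gives the answer.

w^7 + 3w^6 + w^5 + 495w^4 + 817w^3 + 483w^2 + 54900w + 142560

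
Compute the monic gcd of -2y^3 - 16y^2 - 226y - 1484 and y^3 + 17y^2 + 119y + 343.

By polynomial division,
  -2y^3 - 16y^2 - 226y - 1484 = (-2)(y^3 + 17y^2 + 119y + 343) + (18y^2 + 12y - 798)
  y^3 + 17y^2 + 119y + 343 = ((1/18)y + 49/54)(18y^2 + 12y - 798) + ((1372/9)y + 9604/9)
  18y^2 + 12y - 798 = ((81/686)y - 513/686)((1372/9)y + 9604/9) + (0)
Last nonzero remainder: (1372/9)y + 9604/9. Dividing through by 1372/9 gives the monic gcd y + 7.

y + 7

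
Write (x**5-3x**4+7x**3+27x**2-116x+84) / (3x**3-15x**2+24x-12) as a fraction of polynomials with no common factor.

(x**3+5x+42)/(3x-6)

Repeated division with remainder:
  x**5-3x**4+7x**3+27x**2-116x+84 = ((1/3)x**2+(2/3)x+3)(3x**3-15x**2+24x-12) + (60x**2-180x+120)
  3x**3-15x**2+24x-12 = ((1/20)x-1/10)(60x**2-180x+120) + (0)
Last nonzero remainder: 60x**2-180x+120. Dividing through by 60 gives the monic gcd x**2-3x+2.
Cancel x**2-3x+2 from numerator and denominator to get the reduced form.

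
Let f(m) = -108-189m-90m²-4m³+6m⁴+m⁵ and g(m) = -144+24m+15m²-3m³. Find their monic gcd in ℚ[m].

Euclidean algorithm in ℚ[m]:
  m⁵+6m⁴-4m³-90m²-189m-108 = (-(1/3)m²-(11/3)m-59/3)(-3m³+15m²+24m-144) + (245m²-245m-2940)
  -3m³+15m²+24m-144 = (-(3/245)m+12/245)(245m²-245m-2940) + (0)
Last nonzero remainder: 245m²-245m-2940. Dividing through by 245 gives the monic gcd m²-m-12.

-12-m+m²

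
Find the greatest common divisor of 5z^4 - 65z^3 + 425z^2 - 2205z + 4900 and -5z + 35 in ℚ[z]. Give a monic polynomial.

Repeated division with remainder:
  5z^4 - 65z^3 + 425z^2 - 2205z + 4900 = (-z^3 + 6z^2 - 43z + 140)(-5z + 35) + (0)
Last nonzero remainder: -5z + 35. Dividing through by -5 gives the monic gcd z - 7.

z - 7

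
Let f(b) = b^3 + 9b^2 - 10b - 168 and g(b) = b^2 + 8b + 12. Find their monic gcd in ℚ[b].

Repeated division with remainder:
  b^3 + 9b^2 - 10b - 168 = (b + 1)(b^2 + 8b + 12) + (-30b - 180)
  b^2 + 8b + 12 = (-(1/30)b - 1/15)(-30b - 180) + (0)
Last nonzero remainder: -30b - 180. Dividing through by -30 gives the monic gcd b + 6.

b + 6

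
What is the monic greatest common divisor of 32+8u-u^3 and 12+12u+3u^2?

1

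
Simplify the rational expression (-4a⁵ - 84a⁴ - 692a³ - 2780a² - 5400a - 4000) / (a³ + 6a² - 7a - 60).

(-4a³ - 48a² - 180a - 200)/(a - 3)

Repeated division with remainder:
  -4a⁵ - 84a⁴ - 692a³ - 2780a² - 5400a - 4000 = (-4a² - 60a - 360)(a³ + 6a² - 7a - 60) + (-1280a² - 11520a - 25600)
  a³ + 6a² - 7a - 60 = (-(1/1280)a + 3/1280)(-1280a² - 11520a - 25600) + (0)
Last nonzero remainder: -1280a² - 11520a - 25600. Dividing through by -1280 gives the monic gcd a² + 9a + 20.
Cancel a² + 9a + 20 from numerator and denominator to get the reduced form.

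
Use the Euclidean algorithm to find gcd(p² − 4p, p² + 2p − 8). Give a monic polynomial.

Repeated division with remainder:
  p² − 4p = (p² + 2p − 8) + (−6p + 8)
  p² + 2p − 8 = (−(1/6)p − 5/9)(−6p + 8) + (−32/9)
  −6p + 8 = ((27/16)p − 9/4)(−32/9) + (0)
The last nonzero remainder is the constant −32/9, so the polynomials are coprime and gcd = 1.

1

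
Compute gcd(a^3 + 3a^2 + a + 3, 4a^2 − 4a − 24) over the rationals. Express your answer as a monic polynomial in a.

By polynomial division,
  a^3 + 3a^2 + a + 3 = ((1/4)a + 1)(4a^2 − 4a − 24) + (11a + 27)
  4a^2 − 4a − 24 = ((4/11)a − 152/121)(11a + 27) + (1200/121)
  11a + 27 = ((1331/1200)a + 1089/400)(1200/121) + (0)
The last nonzero remainder is the constant 1200/121, so the polynomials are coprime and gcd = 1.

1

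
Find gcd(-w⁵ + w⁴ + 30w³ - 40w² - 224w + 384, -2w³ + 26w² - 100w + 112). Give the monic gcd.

Euclidean algorithm in ℚ[w]:
  -w⁵ + w⁴ + 30w³ - 40w² - 224w + 384 = ((1/2)w² + 6w + 38)(-2w³ + 26w² - 100w + 112) + (-484w² + 2904w - 3872)
  -2w³ + 26w² - 100w + 112 = ((1/242)w - 7/242)(-484w² + 2904w - 3872) + (0)
Last nonzero remainder: -484w² + 2904w - 3872. Dividing through by -484 gives the monic gcd w² - 6w + 8.

w² - 6w + 8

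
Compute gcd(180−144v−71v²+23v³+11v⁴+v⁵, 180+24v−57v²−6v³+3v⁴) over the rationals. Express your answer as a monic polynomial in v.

Repeated division with remainder:
  v⁵+11v⁴+23v³−71v²−144v+180 = ((1/3)v+13/3)(3v⁴−6v³−57v²+24v+180) + (68v³+168v²−308v−600)
  3v⁴−6v³−57v²+24v+180 = ((3/68)v−57/289)(68v³+168v²−308v−600) + (−(2970/289)v²−(2970/289)v+17820/289)
  68v³+168v²−308v−600 = (−(9826/1485)v−2890/297)(−(2970/289)v²−(2970/289)v+17820/289) + (0)
Last nonzero remainder: −(2970/289)v²−(2970/289)v+17820/289. Dividing through by −2970/289 gives the monic gcd v²+v−6.

−6+v+v²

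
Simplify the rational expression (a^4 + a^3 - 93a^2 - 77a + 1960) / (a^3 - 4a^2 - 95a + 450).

(a^3 + 6a^2 - 63a - 392)/(a^2 + a - 90)

Euclidean algorithm in ℚ[a]:
  a^4 + a^3 - 93a^2 - 77a + 1960 = (a + 5)(a^3 - 4a^2 - 95a + 450) + (22a^2 - 52a - 290)
  a^3 - 4a^2 - 95a + 450 = ((1/22)a - 9/121)(22a^2 - 52a - 290) + (-(10368/121)a + 51840/121)
  22a^2 - 52a - 290 = (-(1331/5184)a - 3509/5184)(-(10368/121)a + 51840/121) + (0)
Last nonzero remainder: -(10368/121)a + 51840/121. Dividing through by -10368/121 gives the monic gcd a - 5.
Cancel a - 5 from numerator and denominator to get the reduced form.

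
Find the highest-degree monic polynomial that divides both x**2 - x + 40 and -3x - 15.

1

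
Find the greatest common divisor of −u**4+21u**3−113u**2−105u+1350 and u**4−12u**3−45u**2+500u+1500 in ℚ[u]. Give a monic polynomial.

u**2−7u−30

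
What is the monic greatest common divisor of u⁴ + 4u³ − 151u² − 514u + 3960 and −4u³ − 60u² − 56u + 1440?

u³ + 15u² + 14u − 360

By polynomial division,
  u⁴ + 4u³ − 151u² − 514u + 3960 = (−(1/4)u + 11/4)(−4u³ − 60u² − 56u + 1440) + (0)
Last nonzero remainder: −4u³ − 60u² − 56u + 1440. Dividing through by −4 gives the monic gcd u³ + 15u² + 14u − 360.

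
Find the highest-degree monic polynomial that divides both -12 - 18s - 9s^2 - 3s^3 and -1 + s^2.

1 + s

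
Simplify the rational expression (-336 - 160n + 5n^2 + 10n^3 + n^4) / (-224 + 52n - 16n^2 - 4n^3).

(48 + 16n - 3n^2 - n^3)/(32 - 12n + 4n^2)

Euclidean algorithm in ℚ[n]:
  n^4 + 10n^3 + 5n^2 - 160n - 336 = (-(1/4)n - 3/2)(-4n^3 - 16n^2 + 52n - 224) + (-6n^2 - 138n - 672)
  -4n^3 - 16n^2 + 52n - 224 = ((2/3)n - 38/3)(-6n^2 - 138n - 672) + (-1248n - 8736)
  -6n^2 - 138n - 672 = ((1/208)n + 1/13)(-1248n - 8736) + (0)
Last nonzero remainder: -1248n - 8736. Dividing through by -1248 gives the monic gcd n + 7.
Cancel n + 7 from numerator and denominator to get the reduced form.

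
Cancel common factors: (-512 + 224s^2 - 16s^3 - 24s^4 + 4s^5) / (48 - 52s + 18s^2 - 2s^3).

Repeated division with remainder:
  4s^5 - 24s^4 - 16s^3 + 224s^2 - 512 = (-2s^2 - 6s + 6)(-2s^3 + 18s^2 - 52s + 48) + (-100s^2 + 600s - 800)
  -2s^3 + 18s^2 - 52s + 48 = ((1/50)s - 3/50)(-100s^2 + 600s - 800) + (0)
Last nonzero remainder: -100s^2 + 600s - 800. Dividing through by -100 gives the monic gcd s^2 - 6s + 8.
Cancel s^2 - 6s + 8 from numerator and denominator to get the reduced form.

(32 + 24s - 2s^3)/(-3 + s)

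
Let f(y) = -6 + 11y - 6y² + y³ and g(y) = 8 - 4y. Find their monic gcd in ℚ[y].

-2 + y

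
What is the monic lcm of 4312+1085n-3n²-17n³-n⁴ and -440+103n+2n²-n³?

21560+1113n-1100n²-82n³+12n⁴+n⁵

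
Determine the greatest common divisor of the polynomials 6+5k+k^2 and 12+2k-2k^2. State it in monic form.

Repeated division with remainder:
  k^2+5k+6 = (-1/2)(-2k^2+2k+12) + (6k+12)
  -2k^2+2k+12 = (-(1/3)k+1)(6k+12) + (0)
Last nonzero remainder: 6k+12. Dividing through by 6 gives the monic gcd k+2.

2+k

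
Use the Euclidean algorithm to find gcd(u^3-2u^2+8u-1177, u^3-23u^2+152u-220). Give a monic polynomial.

Repeated division with remainder:
  u^3-2u^2+8u-1177 = (u^3-23u^2+152u-220) + (21u^2-144u-957)
  u^3-23u^2+152u-220 = ((1/21)u-113/147)(21u^2-144u-957) + ((4257/49)u-46827/49)
  21u^2-144u-957 = ((343/1419)u+1421/1419)((4257/49)u-46827/49) + (0)
Last nonzero remainder: (4257/49)u-46827/49. Dividing through by 4257/49 gives the monic gcd u-11.

u-11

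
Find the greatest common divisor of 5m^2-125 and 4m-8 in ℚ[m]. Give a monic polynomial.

1

Euclidean algorithm in ℚ[m]:
  5m^2-125 = ((5/4)m+5/2)(4m-8) + (-105)
  4m-8 = (-(4/105)m+8/105)(-105) + (0)
The last nonzero remainder is the constant -105, so the polynomials are coprime and gcd = 1.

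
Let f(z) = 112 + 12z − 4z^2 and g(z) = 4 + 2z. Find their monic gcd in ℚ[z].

1

Repeated division with remainder:
  −4z^2 + 12z + 112 = (−2z + 10)(2z + 4) + (72)
  2z + 4 = ((1/36)z + 1/18)(72) + (0)
The last nonzero remainder is the constant 72, so the polynomials are coprime and gcd = 1.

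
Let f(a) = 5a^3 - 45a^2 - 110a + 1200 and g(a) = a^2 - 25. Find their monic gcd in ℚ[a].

Repeated division with remainder:
  5a^3 - 45a^2 - 110a + 1200 = (5a - 45)(a^2 - 25) + (15a + 75)
  a^2 - 25 = ((1/15)a - 1/3)(15a + 75) + (0)
Last nonzero remainder: 15a + 75. Dividing through by 15 gives the monic gcd a + 5.

a + 5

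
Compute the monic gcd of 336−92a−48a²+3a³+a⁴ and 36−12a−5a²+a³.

12−8a+a²

Apply the Euclidean algorithm:
  a⁴+3a³−48a²−92a+336 = (a+8)(a³−5a²−12a+36) + (4a²−32a+48)
  a³−5a²−12a+36 = ((1/4)a+3/4)(4a²−32a+48) + (0)
Last nonzero remainder: 4a²−32a+48. Dividing through by 4 gives the monic gcd a²−8a+12.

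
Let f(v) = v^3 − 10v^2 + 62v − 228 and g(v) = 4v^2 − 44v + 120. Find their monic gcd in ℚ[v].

v − 6

Repeated division with remainder:
  v^3 − 10v^2 + 62v − 228 = ((1/4)v + 1/4)(4v^2 − 44v + 120) + (43v − 258)
  4v^2 − 44v + 120 = ((4/43)v − 20/43)(43v − 258) + (0)
Last nonzero remainder: 43v − 258. Dividing through by 43 gives the monic gcd v − 6.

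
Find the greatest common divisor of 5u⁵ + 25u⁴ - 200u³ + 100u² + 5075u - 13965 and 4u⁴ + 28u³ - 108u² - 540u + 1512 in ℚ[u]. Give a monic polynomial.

u² + 4u - 21

Euclidean algorithm in ℚ[u]:
  5u⁵ + 25u⁴ - 200u³ + 100u² + 5075u - 13965 = ((5/4)u - 5/2)(4u⁴ + 28u³ - 108u² - 540u + 1512) + (5u³ + 505u² + 1835u - 10185)
  4u⁴ + 28u³ - 108u² - 540u + 1512 = ((4/5)u - 376/5)(5u³ + 505u² + 1835u - 10185) + (36400u² + 145600u - 764400)
  5u³ + 505u² + 1835u - 10185 = ((1/7280)u + 97/7280)(36400u² + 145600u - 764400) + (0)
Last nonzero remainder: 36400u² + 145600u - 764400. Dividing through by 36400 gives the monic gcd u² + 4u - 21.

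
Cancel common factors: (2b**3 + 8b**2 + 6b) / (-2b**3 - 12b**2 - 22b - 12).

(-b)/(b + 2)

Euclidean algorithm in ℚ[b]:
  2b**3 + 8b**2 + 6b = (-1)(-2b**3 - 12b**2 - 22b - 12) + (-4b**2 - 16b - 12)
  -2b**3 - 12b**2 - 22b - 12 = ((1/2)b + 1)(-4b**2 - 16b - 12) + (0)
Last nonzero remainder: -4b**2 - 16b - 12. Dividing through by -4 gives the monic gcd b**2 + 4b + 3.
Cancel b**2 + 4b + 3 from numerator and denominator to get the reduced form.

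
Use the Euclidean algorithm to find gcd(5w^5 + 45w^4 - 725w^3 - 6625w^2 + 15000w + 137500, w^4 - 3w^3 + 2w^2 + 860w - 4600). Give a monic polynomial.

By polynomial division,
  5w^5 + 45w^4 - 725w^3 - 6625w^2 + 15000w + 137500 = (5w + 60)(w^4 - 3w^3 + 2w^2 + 860w - 4600) + (-555w^3 - 11045w^2 - 13600w + 413500)
  w^4 - 3w^3 + 2w^2 + 860w - 4600 = (-(1/555)w + 2542/61605)(-555w^3 - 11045w^2 - 13600w + 413500) + ((5338000/12321)w^2 + (26690000/12321)w - 266900000/12321)
  -555w^3 - 11045w^2 - 13600w + 413500 = (-(1367631/1067600)w - 10189467/533800)((5338000/12321)w^2 + (26690000/12321)w - 266900000/12321) + (0)
Last nonzero remainder: (5338000/12321)w^2 + (26690000/12321)w - 266900000/12321. Dividing through by 5338000/12321 gives the monic gcd w^2 + 5w - 50.

w^2 + 5w - 50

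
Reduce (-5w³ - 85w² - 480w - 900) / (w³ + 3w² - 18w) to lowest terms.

(-5w² - 55w - 150)/(w² - 3w)

Repeated division with remainder:
  -5w³ - 85w² - 480w - 900 = (-5)(w³ + 3w² - 18w) + (-70w² - 570w - 900)
  w³ + 3w² - 18w = (-(1/70)w + 18/245)(-70w² - 570w - 900) + ((540/49)w + 3240/49)
  -70w² - 570w - 900 = (-(343/54)w - 245/18)((540/49)w + 3240/49) + (0)
Last nonzero remainder: (540/49)w + 3240/49. Dividing through by 540/49 gives the monic gcd w + 6.
Cancel w + 6 from numerator and denominator to get the reduced form.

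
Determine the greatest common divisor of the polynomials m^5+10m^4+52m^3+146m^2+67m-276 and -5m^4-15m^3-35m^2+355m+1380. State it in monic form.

m^3+7m^2+35m+69

Euclidean algorithm in ℚ[m]:
  m^5+10m^4+52m^3+146m^2+67m-276 = (-(1/5)m-7/5)(-5m^4-15m^3-35m^2+355m+1380) + (24m^3+168m^2+840m+1656)
  -5m^4-15m^3-35m^2+355m+1380 = (-(5/24)m+5/6)(24m^3+168m^2+840m+1656) + (0)
Last nonzero remainder: 24m^3+168m^2+840m+1656. Dividing through by 24 gives the monic gcd m^3+7m^2+35m+69.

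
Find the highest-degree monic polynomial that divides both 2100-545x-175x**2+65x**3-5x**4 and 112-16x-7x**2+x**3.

Euclidean algorithm in ℚ[x]:
  -5x**4+65x**3-175x**2-545x+2100 = (-5x+30)(x**3-7x**2-16x+112) + (-45x**2+495x-1260)
  x**3-7x**2-16x+112 = (-(1/45)x-4/45)(-45x**2+495x-1260) + (0)
Last nonzero remainder: -45x**2+495x-1260. Dividing through by -45 gives the monic gcd x**2-11x+28.

28-11x+x**2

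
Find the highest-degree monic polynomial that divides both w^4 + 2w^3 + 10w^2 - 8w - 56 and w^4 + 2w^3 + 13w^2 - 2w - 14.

Euclidean algorithm in ℚ[w]:
  w^4 + 2w^3 + 10w^2 - 8w - 56 = (w^4 + 2w^3 + 13w^2 - 2w - 14) + (-3w^2 - 6w - 42)
  w^4 + 2w^3 + 13w^2 - 2w - 14 = (-(1/3)w^2 + 1/3)(-3w^2 - 6w - 42) + (0)
Last nonzero remainder: -3w^2 - 6w - 42. Dividing through by -3 gives the monic gcd w^2 + 2w + 14.

w^2 + 2w + 14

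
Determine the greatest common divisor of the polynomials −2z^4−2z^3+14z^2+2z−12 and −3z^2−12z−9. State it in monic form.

z^2+4z+3

By polynomial division,
  −2z^4−2z^3+14z^2+2z−12 = ((2/3)z^2−2z+4/3)(−3z^2−12z−9) + (0)
Last nonzero remainder: −3z^2−12z−9. Dividing through by −3 gives the monic gcd z^2+4z+3.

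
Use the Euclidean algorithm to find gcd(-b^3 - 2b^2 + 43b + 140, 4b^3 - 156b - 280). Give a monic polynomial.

b^2 - 2b - 35

By polynomial division,
  -b^3 - 2b^2 + 43b + 140 = (-1/4)(4b^3 - 156b - 280) + (-2b^2 + 4b + 70)
  4b^3 - 156b - 280 = (-2b - 4)(-2b^2 + 4b + 70) + (0)
Last nonzero remainder: -2b^2 + 4b + 70. Dividing through by -2 gives the monic gcd b^2 - 2b - 35.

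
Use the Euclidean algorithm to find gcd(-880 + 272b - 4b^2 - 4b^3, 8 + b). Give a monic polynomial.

Euclidean algorithm in ℚ[b]:
  -4b^3 - 4b^2 + 272b - 880 = (-4b^2 + 28b + 48)(b + 8) + (-1264)
  b + 8 = (-(1/1264)b - 1/158)(-1264) + (0)
The last nonzero remainder is the constant -1264, so the polynomials are coprime and gcd = 1.

1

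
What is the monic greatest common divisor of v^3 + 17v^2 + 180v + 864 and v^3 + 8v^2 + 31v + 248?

v + 8

Euclidean algorithm in ℚ[v]:
  v^3 + 17v^2 + 180v + 864 = (v^3 + 8v^2 + 31v + 248) + (9v^2 + 149v + 616)
  v^3 + 8v^2 + 31v + 248 = ((1/9)v − 77/81)(9v^2 + 149v + 616) + ((8440/81)v + 67520/81)
  9v^2 + 149v + 616 = ((729/8440)v + 6237/8440)((8440/81)v + 67520/81) + (0)
Last nonzero remainder: (8440/81)v + 67520/81. Dividing through by 8440/81 gives the monic gcd v + 8.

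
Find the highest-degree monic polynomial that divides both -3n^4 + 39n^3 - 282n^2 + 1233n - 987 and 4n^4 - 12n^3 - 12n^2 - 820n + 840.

n^2 - 8n + 7

Repeated division with remainder:
  -3n^4 + 39n^3 - 282n^2 + 1233n - 987 = (-3/4)(4n^4 - 12n^3 - 12n^2 - 820n + 840) + (30n^3 - 291n^2 + 618n - 357)
  4n^4 - 12n^3 - 12n^2 - 820n + 840 = ((2/15)n + 67/75)(30n^3 - 291n^2 + 618n - 357) + ((4139/25)n^2 - (33112/25)n + 28973/25)
  30n^3 - 291n^2 + 618n - 357 = ((750/4139)n - 1275/4139)((4139/25)n^2 - (33112/25)n + 28973/25) + (0)
Last nonzero remainder: (4139/25)n^2 - (33112/25)n + 28973/25. Dividing through by 4139/25 gives the monic gcd n^2 - 8n + 7.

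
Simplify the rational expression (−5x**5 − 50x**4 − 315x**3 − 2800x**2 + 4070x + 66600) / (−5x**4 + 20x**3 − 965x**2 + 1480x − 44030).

Euclidean algorithm in ℚ[x]:
  −5x**5 − 50x**4 − 315x**3 − 2800x**2 + 4070x + 66600 = (x + 14)(−5x**4 + 20x**3 − 965x**2 + 1480x − 44030) + (370x**3 + 9230x**2 + 27380x + 683020)
  −5x**4 + 20x**3 − 965x**2 + 1480x − 44030 = (−(1/74)x + 1071/2738)(370x**3 + 9230x**2 + 27380x + 683020) + (−(5757220/1369)x**2 − 11514440/37)
  370x**3 + 9230x**2 + 27380x + 683020 = (−(50653/575722)x − 1263587/575722)(−(5757220/1369)x**2 − 11514440/37) + (0)
Last nonzero remainder: −(5757220/1369)x**2 − 11514440/37. Dividing through by −5757220/1369 gives the monic gcd x**2 + 74.
Cancel x**2 + 74 from numerator and denominator to get the reduced form.

(x**3 + 10x**2 − 11x − 180)/(x**2 − 4x + 119)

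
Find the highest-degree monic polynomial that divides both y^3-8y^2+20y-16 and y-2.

Repeated division with remainder:
  y^3-8y^2+20y-16 = (y^2-6y+8)(y-2) + (0)
The last nonzero remainder y-2 is already monic.

y-2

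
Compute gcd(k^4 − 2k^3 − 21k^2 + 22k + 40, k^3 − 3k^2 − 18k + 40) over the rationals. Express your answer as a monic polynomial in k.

Euclidean algorithm in ℚ[k]:
  k^4 − 2k^3 − 21k^2 + 22k + 40 = (k + 1)(k^3 − 3k^2 − 18k + 40) + (0)
The last nonzero remainder k^3 − 3k^2 − 18k + 40 is already monic.

k^3 − 3k^2 − 18k + 40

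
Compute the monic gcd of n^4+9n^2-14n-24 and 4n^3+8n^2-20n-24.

n^2-n-2

Euclidean algorithm in ℚ[n]:
  n^4+9n^2-14n-24 = ((1/4)n-1/2)(4n^3+8n^2-20n-24) + (18n^2-18n-36)
  4n^3+8n^2-20n-24 = ((2/9)n+2/3)(18n^2-18n-36) + (0)
Last nonzero remainder: 18n^2-18n-36. Dividing through by 18 gives the monic gcd n^2-n-2.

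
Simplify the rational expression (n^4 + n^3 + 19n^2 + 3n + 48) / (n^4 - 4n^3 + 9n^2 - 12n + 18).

Euclidean algorithm in ℚ[n]:
  n^4 + n^3 + 19n^2 + 3n + 48 = (n^4 - 4n^3 + 9n^2 - 12n + 18) + (5n^3 + 10n^2 + 15n + 30)
  n^4 - 4n^3 + 9n^2 - 12n + 18 = ((1/5)n - 6/5)(5n^3 + 10n^2 + 15n + 30) + (18n^2 + 54)
  5n^3 + 10n^2 + 15n + 30 = ((5/18)n + 5/9)(18n^2 + 54) + (0)
Last nonzero remainder: 18n^2 + 54. Dividing through by 18 gives the monic gcd n^2 + 3.
Cancel n^2 + 3 from numerator and denominator to get the reduced form.

(n^2 + n + 16)/(n^2 - 4n + 6)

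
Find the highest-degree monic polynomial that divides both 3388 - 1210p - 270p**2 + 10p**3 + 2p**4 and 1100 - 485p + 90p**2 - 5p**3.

-11 + p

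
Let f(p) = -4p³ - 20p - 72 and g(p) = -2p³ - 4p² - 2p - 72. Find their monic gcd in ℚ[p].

Apply the Euclidean algorithm:
  -4p³ - 20p - 72 = (2)(-2p³ - 4p² - 2p - 72) + (8p² - 16p + 72)
  -2p³ - 4p² - 2p - 72 = (-(1/4)p - 1)(8p² - 16p + 72) + (0)
Last nonzero remainder: 8p² - 16p + 72. Dividing through by 8 gives the monic gcd p² - 2p + 9.

p² - 2p + 9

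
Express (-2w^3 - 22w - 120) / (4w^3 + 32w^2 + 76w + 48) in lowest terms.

Apply the Euclidean algorithm:
  -2w^3 - 22w - 120 = (-1/2)(4w^3 + 32w^2 + 76w + 48) + (16w^2 + 16w - 96)
  4w^3 + 32w^2 + 76w + 48 = ((1/4)w + 7/4)(16w^2 + 16w - 96) + (72w + 216)
  16w^2 + 16w - 96 = ((2/9)w - 4/9)(72w + 216) + (0)
Last nonzero remainder: 72w + 216. Dividing through by 72 gives the monic gcd w + 3.
Cancel w + 3 from numerator and denominator to get the reduced form.

(-w^2 + 3w - 20)/(2w^2 + 10w + 8)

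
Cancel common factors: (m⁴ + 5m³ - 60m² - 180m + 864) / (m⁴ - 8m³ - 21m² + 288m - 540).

By polynomial division,
  m⁴ + 5m³ - 60m² - 180m + 864 = (m⁴ - 8m³ - 21m² + 288m - 540) + (13m³ - 39m² - 468m + 1404)
  m⁴ - 8m³ - 21m² + 288m - 540 = ((1/13)m - 5/13)(13m³ - 39m² - 468m + 1404) + (0)
Last nonzero remainder: 13m³ - 39m² - 468m + 1404. Dividing through by 13 gives the monic gcd m³ - 3m² - 36m + 108.
Cancel m³ - 3m² - 36m + 108 from numerator and denominator to get the reduced form.

(m + 8)/(m - 5)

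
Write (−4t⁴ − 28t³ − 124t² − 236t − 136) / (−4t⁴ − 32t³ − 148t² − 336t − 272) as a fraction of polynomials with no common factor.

Apply the Euclidean algorithm:
  −4t⁴ − 28t³ − 124t² − 236t − 136 = (−4t⁴ − 32t³ − 148t² − 336t − 272) + (4t³ + 24t² + 100t + 136)
  −4t⁴ − 32t³ − 148t² − 336t − 272 = (−t − 2)(4t³ + 24t² + 100t + 136) + (0)
Last nonzero remainder: 4t³ + 24t² + 100t + 136. Dividing through by 4 gives the monic gcd t³ + 6t² + 25t + 34.
Cancel t³ + 6t² + 25t + 34 from numerator and denominator to get the reduced form.

(t + 1)/(t + 2)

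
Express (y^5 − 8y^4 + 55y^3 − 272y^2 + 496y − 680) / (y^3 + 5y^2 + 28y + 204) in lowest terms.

Apply the Euclidean algorithm:
  y^5 − 8y^4 + 55y^3 − 272y^2 + 496y − 680 = (y^2 − 13y + 92)(y^3 + 5y^2 + 28y + 204) + (−572y^2 + 572y − 19448)
  y^3 + 5y^2 + 28y + 204 = (−(1/572)y − 3/286)(−572y^2 + 572y − 19448) + (0)
Last nonzero remainder: −572y^2 + 572y − 19448. Dividing through by −572 gives the monic gcd y^2 − y + 34.
Cancel y^2 − y + 34 from numerator and denominator to get the reduced form.

(y^3 − 7y^2 + 14y − 20)/(y + 6)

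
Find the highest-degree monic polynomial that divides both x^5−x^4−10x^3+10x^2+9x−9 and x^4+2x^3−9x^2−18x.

Repeated division with remainder:
  x^5−x^4−10x^3+10x^2+9x−9 = (x−3)(x^4+2x^3−9x^2−18x) + (5x^3+x^2−45x−9)
  x^4+2x^3−9x^2−18x = ((1/5)x+9/25)(5x^3+x^2−45x−9) + (−(9/25)x^2+81/25)
  5x^3+x^2−45x−9 = (−(125/9)x−25/9)(−(9/25)x^2+81/25) + (0)
Last nonzero remainder: −(9/25)x^2+81/25. Dividing through by −9/25 gives the monic gcd x^2−9.

x^2−9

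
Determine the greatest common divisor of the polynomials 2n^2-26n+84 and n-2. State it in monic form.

Euclidean algorithm in ℚ[n]:
  2n^2-26n+84 = (2n-22)(n-2) + (40)
  n-2 = ((1/40)n-1/20)(40) + (0)
The last nonzero remainder is the constant 40, so the polynomials are coprime and gcd = 1.

1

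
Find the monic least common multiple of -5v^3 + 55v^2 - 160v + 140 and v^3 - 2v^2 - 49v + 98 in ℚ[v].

By polynomial division,
  -5v^3 + 55v^2 - 160v + 140 = (-5)(v^3 - 2v^2 - 49v + 98) + (45v^2 - 405v + 630)
  v^3 - 2v^2 - 49v + 98 = ((1/45)v + 7/45)(45v^2 - 405v + 630) + (0)
Last nonzero remainder: 45v^2 - 405v + 630. Dividing through by 45 gives the monic gcd v^2 - 9v + 14.
Then lcm(f, g) = f·g / gcd(f, g); expanding and making the result monic gives the answer.

v^4 - 4v^3 - 45v^2 + 196v - 196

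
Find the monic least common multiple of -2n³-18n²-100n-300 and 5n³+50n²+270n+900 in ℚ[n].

n⁴+15n³+104n²+450n+900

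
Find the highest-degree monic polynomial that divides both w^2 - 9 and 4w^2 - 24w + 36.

Euclidean algorithm in ℚ[w]:
  w^2 - 9 = (1/4)(4w^2 - 24w + 36) + (6w - 18)
  4w^2 - 24w + 36 = ((2/3)w - 2)(6w - 18) + (0)
Last nonzero remainder: 6w - 18. Dividing through by 6 gives the monic gcd w - 3.

w - 3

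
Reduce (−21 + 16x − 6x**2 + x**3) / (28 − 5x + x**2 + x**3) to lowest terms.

(−3 + x)/(4 + x)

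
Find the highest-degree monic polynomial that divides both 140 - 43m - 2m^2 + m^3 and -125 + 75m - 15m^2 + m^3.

-5 + m

Apply the Euclidean algorithm:
  m^3 - 2m^2 - 43m + 140 = (m^3 - 15m^2 + 75m - 125) + (13m^2 - 118m + 265)
  m^3 - 15m^2 + 75m - 125 = ((1/13)m - 77/169)(13m^2 - 118m + 265) + ((144/169)m - 720/169)
  13m^2 - 118m + 265 = ((2197/144)m - 8957/144)((144/169)m - 720/169) + (0)
Last nonzero remainder: (144/169)m - 720/169. Dividing through by 144/169 gives the monic gcd m - 5.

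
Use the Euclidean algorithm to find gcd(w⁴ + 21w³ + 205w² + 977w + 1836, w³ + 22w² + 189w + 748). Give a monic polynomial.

w² + 11w + 68

Euclidean algorithm in ℚ[w]:
  w⁴ + 21w³ + 205w² + 977w + 1836 = (w - 1)(w³ + 22w² + 189w + 748) + (38w² + 418w + 2584)
  w³ + 22w² + 189w + 748 = ((1/38)w + 11/38)(38w² + 418w + 2584) + (0)
Last nonzero remainder: 38w² + 418w + 2584. Dividing through by 38 gives the monic gcd w² + 11w + 68.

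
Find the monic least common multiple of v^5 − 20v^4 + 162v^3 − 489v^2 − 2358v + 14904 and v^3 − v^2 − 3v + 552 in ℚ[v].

By polynomial division,
  v^5 − 20v^4 + 162v^3 − 489v^2 − 2358v + 14904 = (v^2 − 19v + 146)(v^3 − v^2 − 3v + 552) + (−952v^2 + 8568v − 65688)
  v^3 − v^2 − 3v + 552 = (−(1/952)v − 1/119)(−952v^2 + 8568v − 65688) + (0)
Last nonzero remainder: −952v^2 + 8568v − 65688. Dividing through by −952 gives the monic gcd v^2 − 9v + 69.
Then lcm(f, g) = f·g / gcd(f, g); expanding and making the result monic gives the answer.

v^6 − 12v^5 + 2v^4 + 807v^3 − 6270v^2 − 3960v + 119232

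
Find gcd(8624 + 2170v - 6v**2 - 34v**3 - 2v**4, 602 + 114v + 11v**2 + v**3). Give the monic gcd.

By polynomial division,
  -2v**4 - 34v**3 - 6v**2 + 2170v + 8624 = (-2v - 12)(v**3 + 11v**2 + 114v + 602) + (354v**2 + 4742v + 15848)
  v**3 + 11v**2 + 114v + 602 = ((1/354)v - 212/31329)(354v**2 + 4742v + 15848) + ((3174262/31329)v + 22219834/31329)
  354v**2 + 4742v + 15848 = ((5545233/1587131)v + 35464428/1587131)((3174262/31329)v + 22219834/31329) + (0)
Last nonzero remainder: (3174262/31329)v + 22219834/31329. Dividing through by 3174262/31329 gives the monic gcd v + 7.

7 + v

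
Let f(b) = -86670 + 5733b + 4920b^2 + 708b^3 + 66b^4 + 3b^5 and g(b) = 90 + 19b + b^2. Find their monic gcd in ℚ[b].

By polynomial division,
  3b^5 + 66b^4 + 708b^3 + 4920b^2 + 5733b - 86670 = (3b^3 + 9b^2 + 267b - 963)(b^2 + 19b + 90) + (0)
The last nonzero remainder b^2 + 19b + 90 is already monic.

90 + 19b + b^2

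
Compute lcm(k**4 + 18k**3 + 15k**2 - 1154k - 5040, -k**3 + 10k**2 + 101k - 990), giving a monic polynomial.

By polynomial division,
  k**4 + 18k**3 + 15k**2 - 1154k - 5040 = (-k - 28)(-k**3 + 10k**2 + 101k - 990) + (396k**2 + 684k - 32760)
  -k**3 + 10k**2 + 101k - 990 = (-(1/396)k + 43/1452)(396k**2 + 684k - 32760) + (-(240/121)k - 2400/121)
  396k**2 + 684k - 32760 = (-(3993/20)k + 33033/20)(-(240/121)k - 2400/121) + (0)
Last nonzero remainder: -(240/121)k - 2400/121. Dividing through by -240/121 gives the monic gcd k + 10.
Then lcm(f, g) = f·g / gcd(f, g); expanding and making the result monic gives the answer.

k**6 - 2k**5 - 246k**4 + 328k**3 + 19525k**2 - 13446k - 498960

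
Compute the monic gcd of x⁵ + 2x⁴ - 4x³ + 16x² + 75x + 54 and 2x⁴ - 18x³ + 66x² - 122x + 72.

Repeated division with remainder:
  x⁵ + 2x⁴ - 4x³ + 16x² + 75x + 54 = ((1/2)x + 11/2)(2x⁴ - 18x³ + 66x² - 122x + 72) + (62x³ - 286x² + 710x - 342)
  2x⁴ - 18x³ + 66x² - 122x + 72 = ((1/31)x - 136/961)(62x³ - 286x² + 710x - 342) + ((2520/961)x² - (10080/961)x + 22680/961)
  62x³ - 286x² + 710x - 342 = ((29791/1260)x - 18259/1260)((2520/961)x² - (10080/961)x + 22680/961) + (0)
Last nonzero remainder: (2520/961)x² - (10080/961)x + 22680/961. Dividing through by 2520/961 gives the monic gcd x² - 4x + 9.

x² - 4x + 9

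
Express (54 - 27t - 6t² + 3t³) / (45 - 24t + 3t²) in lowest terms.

Apply the Euclidean algorithm:
  3t³ - 6t² - 27t + 54 = (t + 6)(3t² - 24t + 45) + (72t - 216)
  3t² - 24t + 45 = ((1/24)t - 5/24)(72t - 216) + (0)
Last nonzero remainder: 72t - 216. Dividing through by 72 gives the monic gcd t - 3.
Cancel t - 3 from numerator and denominator to get the reduced form.

(-6 + t + t²)/(-5 + t)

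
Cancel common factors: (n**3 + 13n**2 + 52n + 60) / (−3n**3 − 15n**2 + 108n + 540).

(−n − 2)/(3n − 18)

Euclidean algorithm in ℚ[n]:
  n**3 + 13n**2 + 52n + 60 = (−1/3)(−3n**3 − 15n**2 + 108n + 540) + (8n**2 + 88n + 240)
  −3n**3 − 15n**2 + 108n + 540 = (−(3/8)n + 9/4)(8n**2 + 88n + 240) + (0)
Last nonzero remainder: 8n**2 + 88n + 240. Dividing through by 8 gives the monic gcd n**2 + 11n + 30.
Cancel n**2 + 11n + 30 from numerator and denominator to get the reduced form.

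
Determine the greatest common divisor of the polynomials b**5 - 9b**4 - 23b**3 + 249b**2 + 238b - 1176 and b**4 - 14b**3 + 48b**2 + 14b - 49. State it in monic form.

b**2 - 14b + 49

Apply the Euclidean algorithm:
  b**5 - 9b**4 - 23b**3 + 249b**2 + 238b - 1176 = (b + 5)(b**4 - 14b**3 + 48b**2 + 14b - 49) + (-b**3 - 5b**2 + 217b - 931)
  b**4 - 14b**3 + 48b**2 + 14b - 49 = (-b + 19)(-b**3 - 5b**2 + 217b - 931) + (360b**2 - 5040b + 17640)
  -b**3 - 5b**2 + 217b - 931 = (-(1/360)b - 19/360)(360b**2 - 5040b + 17640) + (0)
Last nonzero remainder: 360b**2 - 5040b + 17640. Dividing through by 360 gives the monic gcd b**2 - 14b + 49.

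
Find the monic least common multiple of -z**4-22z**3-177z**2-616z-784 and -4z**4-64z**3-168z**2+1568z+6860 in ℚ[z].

Euclidean algorithm in ℚ[z]:
  -z**4-22z**3-177z**2-616z-784 = (1/4)(-4z**4-64z**3-168z**2+1568z+6860) + (-6z**3-135z**2-1008z-2499)
  -4z**4-64z**3-168z**2+1568z+6860 = ((2/3)z-13/3)(-6z**3-135z**2-1008z-2499) + (-81z**2-1134z-3969)
  -6z**3-135z**2-1008z-2499 = ((2/27)z+17/27)(-81z**2-1134z-3969) + (0)
Last nonzero remainder: -81z**2-1134z-3969. Dividing through by -81 gives the monic gcd z**2+14z+49.
Then lcm(f, g) = f·g / gcd(f, g); expanding and making the result monic gives the answer.

z**6+24z**5+186z**4+200z**3-4179z**2-19992z-27440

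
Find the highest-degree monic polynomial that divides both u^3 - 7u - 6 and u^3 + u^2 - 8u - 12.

By polynomial division,
  u^3 - 7u - 6 = (u^3 + u^2 - 8u - 12) + (-u^2 + u + 6)
  u^3 + u^2 - 8u - 12 = (-u - 2)(-u^2 + u + 6) + (0)
Last nonzero remainder: -u^2 + u + 6. Dividing through by -1 gives the monic gcd u^2 - u - 6.

u^2 - u - 6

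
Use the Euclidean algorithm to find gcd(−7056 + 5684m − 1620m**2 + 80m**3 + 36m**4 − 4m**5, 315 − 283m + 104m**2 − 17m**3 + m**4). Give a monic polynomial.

−63 + 44m − 12m**2 + m**3

By polynomial division,
  −4m**5 + 36m**4 + 80m**3 − 1620m**2 + 5684m − 7056 = (−4m − 32)(m**4 − 17m**3 + 104m**2 − 283m + 315) + (−48m**3 + 576m**2 − 2112m + 3024)
  m**4 − 17m**3 + 104m**2 − 283m + 315 = (−(1/48)m + 5/48)(−48m**3 + 576m**2 − 2112m + 3024) + (0)
Last nonzero remainder: −48m**3 + 576m**2 − 2112m + 3024. Dividing through by −48 gives the monic gcd m**3 − 12m**2 + 44m − 63.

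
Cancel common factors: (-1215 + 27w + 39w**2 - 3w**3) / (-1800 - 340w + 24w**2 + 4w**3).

(27 - 3w)/(40 + 4w)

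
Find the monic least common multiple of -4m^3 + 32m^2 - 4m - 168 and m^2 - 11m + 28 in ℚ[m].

m^4 - 12m^3 + 33m^2 + 38m - 168

Apply the Euclidean algorithm:
  -4m^3 + 32m^2 - 4m - 168 = (-4m - 12)(m^2 - 11m + 28) + (-24m + 168)
  m^2 - 11m + 28 = (-(1/24)m + 1/6)(-24m + 168) + (0)
Last nonzero remainder: -24m + 168. Dividing through by -24 gives the monic gcd m - 7.
Then lcm(f, g) = f·g / gcd(f, g); expanding and making the result monic gives the answer.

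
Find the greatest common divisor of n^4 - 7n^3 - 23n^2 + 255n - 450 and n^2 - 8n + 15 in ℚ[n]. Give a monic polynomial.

Repeated division with remainder:
  n^4 - 7n^3 - 23n^2 + 255n - 450 = (n^2 + n - 30)(n^2 - 8n + 15) + (0)
The last nonzero remainder n^2 - 8n + 15 is already monic.

n^2 - 8n + 15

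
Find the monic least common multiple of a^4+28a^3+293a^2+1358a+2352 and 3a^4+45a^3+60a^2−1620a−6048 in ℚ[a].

a^5+22a^4+125a^3−400a^2−5796a−14112

Euclidean algorithm in ℚ[a]:
  a^4+28a^3+293a^2+1358a+2352 = (1/3)(3a^4+45a^3+60a^2−1620a−6048) + (13a^3+273a^2+1898a+4368)
  3a^4+45a^3+60a^2−1620a−6048 = ((3/13)a−18/13)(13a^3+273a^2+1898a+4368) + (0)
Last nonzero remainder: 13a^3+273a^2+1898a+4368. Dividing through by 13 gives the monic gcd a^3+21a^2+146a+336.
Then lcm(f, g) = f·g / gcd(f, g); expanding and making the result monic gives the answer.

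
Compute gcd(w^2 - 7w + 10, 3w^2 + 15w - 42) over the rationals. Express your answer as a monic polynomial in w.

Apply the Euclidean algorithm:
  w^2 - 7w + 10 = (1/3)(3w^2 + 15w - 42) + (-12w + 24)
  3w^2 + 15w - 42 = (-(1/4)w - 7/4)(-12w + 24) + (0)
Last nonzero remainder: -12w + 24. Dividing through by -12 gives the monic gcd w - 2.

w - 2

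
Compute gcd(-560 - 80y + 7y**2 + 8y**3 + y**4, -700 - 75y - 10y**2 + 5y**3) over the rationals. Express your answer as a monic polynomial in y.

20 + 5y + y**2

Apply the Euclidean algorithm:
  y**4 + 8y**3 + 7y**2 - 80y - 560 = ((1/5)y + 2)(5y**3 - 10y**2 - 75y - 700) + (42y**2 + 210y + 840)
  5y**3 - 10y**2 - 75y - 700 = ((5/42)y - 5/6)(42y**2 + 210y + 840) + (0)
Last nonzero remainder: 42y**2 + 210y + 840. Dividing through by 42 gives the monic gcd y**2 + 5y + 20.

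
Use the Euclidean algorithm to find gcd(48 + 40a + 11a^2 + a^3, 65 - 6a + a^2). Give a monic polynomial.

1

Repeated division with remainder:
  a^3 + 11a^2 + 40a + 48 = (a + 17)(a^2 - 6a + 65) + (77a - 1057)
  a^2 - 6a + 65 = ((1/77)a + 85/847)(77a - 1057) + (20700/121)
  77a - 1057 = ((9317/20700)a - 127897/20700)(20700/121) + (0)
The last nonzero remainder is the constant 20700/121, so the polynomials are coprime and gcd = 1.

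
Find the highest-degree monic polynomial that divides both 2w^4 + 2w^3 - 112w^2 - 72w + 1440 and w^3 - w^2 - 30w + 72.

w^2 + 2w - 24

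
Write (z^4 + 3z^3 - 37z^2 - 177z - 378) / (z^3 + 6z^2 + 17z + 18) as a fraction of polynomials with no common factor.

(z^2 - z - 42)/(z + 2)

Repeated division with remainder:
  z^4 + 3z^3 - 37z^2 - 177z - 378 = (z - 3)(z^3 + 6z^2 + 17z + 18) + (-36z^2 - 144z - 324)
  z^3 + 6z^2 + 17z + 18 = (-(1/36)z - 1/18)(-36z^2 - 144z - 324) + (0)
Last nonzero remainder: -36z^2 - 144z - 324. Dividing through by -36 gives the monic gcd z^2 + 4z + 9.
Cancel z^2 + 4z + 9 from numerator and denominator to get the reduced form.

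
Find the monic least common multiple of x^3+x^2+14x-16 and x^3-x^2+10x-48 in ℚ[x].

By polynomial division,
  x^3+x^2+14x-16 = (x^3-x^2+10x-48) + (2x^2+4x+32)
  x^3-x^2+10x-48 = ((1/2)x-3/2)(2x^2+4x+32) + (0)
Last nonzero remainder: 2x^2+4x+32. Dividing through by 2 gives the monic gcd x^2+2x+16.
Then lcm(f, g) = f·g / gcd(f, g); expanding and making the result monic gives the answer.

x^4-2x^3+11x^2-58x+48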